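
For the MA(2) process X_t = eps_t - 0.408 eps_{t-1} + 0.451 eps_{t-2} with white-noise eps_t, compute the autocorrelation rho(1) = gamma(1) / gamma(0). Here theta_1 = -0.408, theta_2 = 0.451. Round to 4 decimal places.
\rho(1) = -0.4322

For an MA(q) process with theta_0 = 1, the autocovariance is
  gamma(k) = sigma^2 * sum_{i=0..q-k} theta_i * theta_{i+k},
and rho(k) = gamma(k) / gamma(0). Sigma^2 cancels.
  numerator   = (1)*(-0.408) + (-0.408)*(0.451) = -0.592008.
  denominator = (1)^2 + (-0.408)^2 + (0.451)^2 = 1.369865.
  rho(1) = -0.592008 / 1.369865 = -0.4322.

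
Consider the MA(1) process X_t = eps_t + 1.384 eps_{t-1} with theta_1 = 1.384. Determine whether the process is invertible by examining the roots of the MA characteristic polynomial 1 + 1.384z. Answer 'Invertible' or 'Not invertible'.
\text{Not invertible}

The MA(q) characteristic polynomial is P(z) = 1 + 1.384z.
Invertibility requires all roots to lie outside the unit circle, i.e. |z| > 1 for every root.
This is linear in z: 1 + (1.384) z = 0  =>  z = -1/(1.384) = -0.722543,  |z| = 0.722543.
Moduli of all roots: 0.7225.
All moduli strictly greater than 1? No.
Verdict: Not invertible.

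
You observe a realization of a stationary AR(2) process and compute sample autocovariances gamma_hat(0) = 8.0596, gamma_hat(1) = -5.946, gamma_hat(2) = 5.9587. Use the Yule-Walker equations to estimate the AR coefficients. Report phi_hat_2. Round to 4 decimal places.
\hat\phi_{2} = 0.4280

The Yule-Walker equations for an AR(p) process read, in matrix form,
  Gamma_p phi = r_p,   with   (Gamma_p)_{ij} = gamma(|i - j|),
                       (r_p)_i = gamma(i),   i,j = 1..p.
Substitute the sample gammas (Toeplitz matrix and right-hand side of size 2):
  Gamma_p = [[8.0596, -5.946], [-5.946, 8.0596]]
  r_p     = [-5.946, 5.9587]
Written out:
  8.0596 phi_1 - 5.946 phi_2 = -5.946
  -5.946 phi_1 + 8.0596 phi_2 = 5.9587
Solve by Cramer's rule:
  det = gamma(0)^2 - gamma(1)^2 = (8.0596)^2 - (-5.946)^2 = 64.95715216 - 35.354916 = 29.60223616
  phi_hat_1 = [gamma(1) gamma(0) - gamma(1) gamma(2)] / det = [(-5.946)(8.0596) - (-5.946)(5.9587)] / 29.60223616 = -12.4919514 / 29.60223616 = -0.422
  phi_hat_2 = [gamma(0) gamma(2) - gamma(1)^2] / det = [(8.0596)(5.9587) - (-5.946)^2] / 29.60223616 = 12.66982252 / 29.60223616 = 0.428
So phi_hat = [-0.4220, 0.4280].
Therefore phi_hat_2 = 0.4280.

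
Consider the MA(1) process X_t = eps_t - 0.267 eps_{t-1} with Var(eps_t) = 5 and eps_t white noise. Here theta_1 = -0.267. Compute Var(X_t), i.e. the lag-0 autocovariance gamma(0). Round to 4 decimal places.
\gamma(0) = 5.3564

For an MA(q) process X_t = eps_t + sum_i theta_i eps_{t-i} with
Var(eps_t) = sigma^2, the variance is
  gamma(0) = sigma^2 * (1 + sum_i theta_i^2).
  sum_i theta_i^2 = (-0.267)^2 = 0.071289.
  gamma(0) = 5 * (1 + 0.071289) = 5 * 1.071289 = 5.356445, which rounds to 5.3564.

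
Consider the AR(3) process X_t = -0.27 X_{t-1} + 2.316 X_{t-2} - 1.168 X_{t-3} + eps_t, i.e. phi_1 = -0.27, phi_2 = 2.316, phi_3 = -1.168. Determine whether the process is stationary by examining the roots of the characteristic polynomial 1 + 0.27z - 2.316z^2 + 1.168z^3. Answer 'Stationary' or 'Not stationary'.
\text{Not stationary}

The AR(p) characteristic polynomial is P(z) = 1 + 0.27z - 2.316z^2 + 1.168z^3.
Stationarity requires all roots to lie outside the unit circle, i.e. |z| > 1 for every root.
Degree 3: look for a simple real root z0 first, then factor out (1 - z/z0) and solve the remaining quadratic.
Testing z0 = 1.25: P(1.25) = 1 + (0.27)(1.25) + (-2.316)(1.25)^2 + (1.168)(1.25)^3
  = 1 + (0.3375) + (-3.61875) + (2.28125) = 0.  So z_0 = 1.25 is a root, |z_0| = 1.25.
Divide out the factor (1 - 0.8 z) = (1 - z/z0) (since 1/z0 = 0.8):
  P(z) = (1 - 0.8 z)(1 + (1.07) z + (-1.46) z^2)
  [check: z-coef 1.07 - (0.8) = 0.27; z^2-coef -1.46 - (0.8)(1.07) = -2.316; z^3-coef -(0.8)(-1.46) = 1.168.]
Remaining roots from the quadratic factor 1 + (1.07) z + (-1.46) z^2:
  Set 1 + (1.07) z + (-1.46) z^2 = 0, i.e. a z^2 + b z + c = 0 with a = -1.46, b = 1.07, c = 1.
  Discriminant D = b^2 - 4ac = (1.07)^2 - 4*(-1.46)*1 = 1.1449 - (-5.84) = 6.9849.
  D >= 0, so the roots are real: z = (-b +/- sqrt(D)) / (2a) = (-1.07 +/- 2.642896) / (-2.92).
    z_1 = (-1.07 + 2.642896) / (-2.92) = -0.5387,   |z_1| = 0.5387.
    z_2 = (-1.07 - 2.642896) / (-2.92) = 1.2715,   |z_2| = 1.2715.
Moduli of all roots: 1.2500, 0.5387, 1.2715.
All moduli strictly greater than 1? No.
Verdict: Not stationary.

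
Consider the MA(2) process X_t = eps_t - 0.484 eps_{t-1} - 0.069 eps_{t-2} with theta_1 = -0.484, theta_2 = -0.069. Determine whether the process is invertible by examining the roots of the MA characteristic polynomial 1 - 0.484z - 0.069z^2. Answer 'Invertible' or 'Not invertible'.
\text{Invertible}

The MA(q) characteristic polynomial is P(z) = 1 - 0.484z - 0.069z^2.
Invertibility requires all roots to lie outside the unit circle, i.e. |z| > 1 for every root.
Set 1 + (-0.484) z + (-0.069) z^2 = 0, i.e. a z^2 + b z + c = 0 with a = -0.069, b = -0.484, c = 1.
Discriminant D = b^2 - 4ac = (-0.484)^2 - 4*(-0.069)*1 = 0.234256 - (-0.276) = 0.510256.
D >= 0, so the roots are real: z = (-b +/- sqrt(D)) / (2a) = (0.484 +/- 0.714322) / (-0.138).
  z_1 = (0.484 + 0.714322) / (-0.138) = -8.6835,   |z_1| = 8.6835.
  z_2 = (0.484 - 0.714322) / (-0.138) = 1.669,   |z_2| = 1.669.
Moduli of all roots: 8.6835, 1.6690.
All moduli strictly greater than 1? Yes.
Verdict: Invertible.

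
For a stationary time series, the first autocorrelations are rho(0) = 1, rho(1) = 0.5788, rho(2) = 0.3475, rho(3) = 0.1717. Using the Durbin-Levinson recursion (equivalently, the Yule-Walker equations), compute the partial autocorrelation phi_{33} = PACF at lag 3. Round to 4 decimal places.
\phi_{33} = -0.0549

The PACF at lag k is phi_{kk}, the last component of the solution
to the Yule-Walker system G_k phi = r_k where
  (G_k)_{ij} = rho(|i - j|), (r_k)_i = rho(i), i,j = 1..k.
Equivalently, Durbin-Levinson gives phi_{kk} iteratively:
  phi_{11} = rho(1)
  phi_{kk} = [rho(k) - sum_{j=1..k-1} phi_{k-1,j} rho(k-j)]
            / [1 - sum_{j=1..k-1} phi_{k-1,j} rho(j)],
  phi_{k,j} = phi_{k-1,j} - phi_{kk} phi_{k-1,k-j},  j = 1..k-1.
Step k = 1:
  phi_11 = rho(1) = 0.5788.
Step k = 2:
  phi_22 = [rho(2) - phi_11 rho(1)] / [1 - phi_11 rho(1)] = [0.3475 - (0.5788)(0.5788)] / [1 - (0.5788)(0.5788)]
         = 0.01249056 / 0.66499056 = 0.018783.
  Update: phi_21 = phi_11 - phi_22 phi_11 = 0.5788 - (0.018783)(0.5788) = 0.567928.
Step k = 3:
  phi_33 = [rho(3) - phi_21 rho(2) - phi_22 rho(1)] / [1 - phi_21 rho(1) - phi_22 rho(2)]
    numerator   = 0.1717 - (0.567928)(0.3475) - (0.018783)(0.5788) = -0.03652674
    denominator = 1 - (0.567928)(0.5788) - (0.018783)(0.3475) = 0.66475595
  phi_33 = -0.03652674 / 0.66475595 = -0.0549.
Therefore phi_{33} = -0.0549.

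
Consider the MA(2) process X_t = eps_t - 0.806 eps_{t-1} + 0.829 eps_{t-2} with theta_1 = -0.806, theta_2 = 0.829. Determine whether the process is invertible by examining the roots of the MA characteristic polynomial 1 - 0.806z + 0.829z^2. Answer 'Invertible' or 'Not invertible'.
\text{Invertible}

The MA(q) characteristic polynomial is P(z) = 1 - 0.806z + 0.829z^2.
Invertibility requires all roots to lie outside the unit circle, i.e. |z| > 1 for every root.
Set 1 + (-0.806) z + (0.829) z^2 = 0, i.e. a z^2 + b z + c = 0 with a = 0.829, b = -0.806, c = 1.
Discriminant D = b^2 - 4ac = (-0.806)^2 - 4*(0.829)*1 = 0.649636 - (3.316) = -2.666364.
D < 0, so the roots are the complex-conjugate pair z = (-b +/- i sqrt(-D)) / (2a) = 0.4861 +/- 0.9849i.
For a conjugate pair |z|^2 = z * conj(z) = (product of roots) = c/a = 1/(0.829) = 1.206273, so |z| = sqrt(1.206273) = 1.0983 for both roots.
Moduli of all roots: 1.0983, 1.0983.
All moduli strictly greater than 1? Yes.
Verdict: Invertible.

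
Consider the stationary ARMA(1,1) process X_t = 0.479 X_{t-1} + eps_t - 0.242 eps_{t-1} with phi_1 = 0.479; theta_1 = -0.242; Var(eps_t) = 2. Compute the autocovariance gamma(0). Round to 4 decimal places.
\gamma(0) = 2.1458

Multiply the model equation by X_{t-k} and take expectations. With theta_0 = psi_0 = 1 and psi_j the MA(infinity) weights, this gives
  gamma(k) - sum_i phi_i gamma(k-i) = c_k,
  c_k = sigma^2 * sum_{j=k..q} theta_j psi_{j-k}   (c_k = 0 for k > q),
using gamma(-m) = gamma(m).
psi-weights needed (psi_j = theta_j + sum_i phi_i psi_{j-i}):
  psi_1 = theta_1 + phi_1 = -0.242 + (0.479) = 0.237
Right-hand sides:
  c_0 = sigma^2 (1 + theta_1 psi_1) = 2 * (1 + (-0.242)(0.237)) = 2 * 0.942646 = 1.885292
  c_1 = sigma^2 theta_1 = 2 * (-0.242) = -0.484
  c_2 = 0
Equations for k = 0 and k = 1 (AR order 1):
  gamma(0) = phi_1 gamma(1) + c_0
  gamma(1) = phi_1 gamma(0) + c_1
Substituting the second into the first: gamma(0) (1 - phi_1^2) = c_0 + phi_1 c_1, so
  gamma(0) = (c_0 + phi_1 c_1) / (1 - phi_1^2) = (1.885292 + (0.479)(-0.484)) / (1 - (0.479)^2) = 1.653456 / 0.770559 = 2.145788.
Therefore gamma(0) = 2.1458 (to 4 decimal places).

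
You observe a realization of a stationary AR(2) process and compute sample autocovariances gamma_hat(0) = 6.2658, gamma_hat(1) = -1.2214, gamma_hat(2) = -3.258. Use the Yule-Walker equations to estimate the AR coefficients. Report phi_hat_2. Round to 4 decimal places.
\hat\phi_{2} = -0.5800

The Yule-Walker equations for an AR(p) process read, in matrix form,
  Gamma_p phi = r_p,   with   (Gamma_p)_{ij} = gamma(|i - j|),
                       (r_p)_i = gamma(i),   i,j = 1..p.
Substitute the sample gammas (Toeplitz matrix and right-hand side of size 2):
  Gamma_p = [[6.2658, -1.2214], [-1.2214, 6.2658]]
  r_p     = [-1.2214, -3.258]
Written out:
  6.2658 phi_1 - 1.2214 phi_2 = -1.2214
  -1.2214 phi_1 + 6.2658 phi_2 = -3.258
Solve by Cramer's rule:
  det = gamma(0)^2 - gamma(1)^2 = (6.2658)^2 - (-1.2214)^2 = 39.26024964 - 1.49181796 = 37.76843168
  phi_hat_1 = [gamma(1) gamma(0) - gamma(1) gamma(2)] / det = [(-1.2214)(6.2658) - (-1.2214)(-3.258)] / 37.76843168 = -11.63236932 / 37.76843168 = -0.308
  phi_hat_2 = [gamma(0) gamma(2) - gamma(1)^2] / det = [(6.2658)(-3.258) - (-1.2214)^2] / 37.76843168 = -21.90579436 / 37.76843168 = -0.58
So phi_hat = [-0.3080, -0.5800].
Therefore phi_hat_2 = -0.5800.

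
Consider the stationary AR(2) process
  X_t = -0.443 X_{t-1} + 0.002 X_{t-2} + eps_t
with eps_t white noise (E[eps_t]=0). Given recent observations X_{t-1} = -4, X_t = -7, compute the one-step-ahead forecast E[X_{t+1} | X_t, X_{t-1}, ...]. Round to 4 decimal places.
E[X_{t+1} \mid \mathcal F_t] = 3.0930

For an AR(p) model X_t = c + sum_i phi_i X_{t-i} + eps_t, the
one-step-ahead conditional mean is
  E[X_{t+1} | X_t, ...] = c + sum_i phi_i X_{t+1-i}.
Substitute known values:
  E[X_{t+1} | ...] = (-0.443) * (-7) + (0.002) * (-4)
                   = 3.0930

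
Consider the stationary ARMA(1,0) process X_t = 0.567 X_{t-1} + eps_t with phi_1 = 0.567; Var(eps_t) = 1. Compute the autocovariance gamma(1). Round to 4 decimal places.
\gamma(1) = 0.8357

Multiply the model equation by X_{t-k} and take expectations. With theta_0 = psi_0 = 1 and psi_j the MA(infinity) weights, this gives
  gamma(k) - sum_i phi_i gamma(k-i) = c_k,
  c_k = sigma^2 * sum_{j=k..q} theta_j psi_{j-k}   (c_k = 0 for k > q),
using gamma(-m) = gamma(m).
Pure AR (q = 0): c_0 = sigma^2 = 1, c_k = 0 for k >= 1.
Equations for k = 0 and k = 1 (AR order 1):
  gamma(0) = phi_1 gamma(1) + c_0
  gamma(1) = phi_1 gamma(0) + c_1
Substituting the second into the first: gamma(0) (1 - phi_1^2) = c_0 + phi_1 c_1, so
  gamma(0) = c_0 / (1 - phi_1^2) = 1 / (1 - (0.567)^2) = 1 / 0.678511 = 1.473815.
  gamma(1) = phi_1 gamma(0) = (0.567)(1.473815) = 0.835653.
Therefore gamma(1) = 0.8357 (to 4 decimal places).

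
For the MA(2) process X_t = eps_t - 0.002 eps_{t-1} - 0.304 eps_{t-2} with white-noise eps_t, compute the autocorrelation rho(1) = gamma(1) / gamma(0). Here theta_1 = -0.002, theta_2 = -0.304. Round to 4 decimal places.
\rho(1) = -0.0013

For an MA(q) process with theta_0 = 1, the autocovariance is
  gamma(k) = sigma^2 * sum_{i=0..q-k} theta_i * theta_{i+k},
and rho(k) = gamma(k) / gamma(0). Sigma^2 cancels.
  numerator   = (1)*(-0.002) + (-0.002)*(-0.304) = -0.001392.
  denominator = (1)^2 + (-0.002)^2 + (-0.304)^2 = 1.09242.
  rho(1) = -0.001392 / 1.09242 = -0.0013.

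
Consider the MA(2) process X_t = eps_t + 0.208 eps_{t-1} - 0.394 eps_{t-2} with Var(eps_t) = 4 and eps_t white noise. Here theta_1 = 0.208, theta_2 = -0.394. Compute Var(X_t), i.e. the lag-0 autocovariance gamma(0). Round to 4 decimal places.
\gamma(0) = 4.7940

For an MA(q) process X_t = eps_t + sum_i theta_i eps_{t-i} with
Var(eps_t) = sigma^2, the variance is
  gamma(0) = sigma^2 * (1 + sum_i theta_i^2).
  sum_i theta_i^2 = (0.208)^2 + (-0.394)^2 = 0.043264 + 0.155236 = 0.1985.
  gamma(0) = 4 * (1 + 0.1985) = 4 * 1.1985 = 4.794, which rounds to 4.7940.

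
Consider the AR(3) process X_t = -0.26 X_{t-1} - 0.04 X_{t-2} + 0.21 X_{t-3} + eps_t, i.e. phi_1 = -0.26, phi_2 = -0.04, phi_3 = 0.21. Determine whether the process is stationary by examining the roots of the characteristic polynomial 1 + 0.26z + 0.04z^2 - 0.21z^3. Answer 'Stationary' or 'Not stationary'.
\text{Stationary}

The AR(p) characteristic polynomial is P(z) = 1 + 0.26z + 0.04z^2 - 0.21z^3.
Stationarity requires all roots to lie outside the unit circle, i.e. |z| > 1 for every root.
Degree 3: look for a simple real root z0 first, then factor out (1 - z/z0) and solve the remaining quadratic.
Testing z0 = 2: P(2) = 1 + (0.26)(2) + (0.04)(2)^2 + (-0.21)(2)^3
  = 1 + (0.52) + (0.16) + (-1.68) = 0.  So z_0 = 2 is a root, |z_0| = 2.
Divide out the factor (1 - 0.5 z) = (1 - z/z0) (since 1/z0 = 0.5):
  P(z) = (1 - 0.5 z)(1 + (0.76) z + (0.42) z^2)
  [check: z-coef 0.76 - (0.5) = 0.26; z^2-coef 0.42 - (0.5)(0.76) = 0.04; z^3-coef -(0.5)(0.42) = -0.21.]
Remaining roots from the quadratic factor 1 + (0.76) z + (0.42) z^2:
  Set 1 + (0.76) z + (0.42) z^2 = 0, i.e. a z^2 + b z + c = 0 with a = 0.42, b = 0.76, c = 1.
  Discriminant D = b^2 - 4ac = (0.76)^2 - 4*(0.42)*1 = 0.5776 - (1.68) = -1.1024.
  D < 0, so the roots are the complex-conjugate pair z = (-b +/- i sqrt(-D)) / (2a) = -0.9048 +/- 1.2499i.
  For a conjugate pair |z|^2 = z * conj(z) = (product of roots) = c/a = 1/(0.42) = 2.380952, so |z| = sqrt(2.380952) = 1.543 for both roots.
Moduli of all roots: 2.0000, 1.5430, 1.5430.
All moduli strictly greater than 1? Yes.
Verdict: Stationary.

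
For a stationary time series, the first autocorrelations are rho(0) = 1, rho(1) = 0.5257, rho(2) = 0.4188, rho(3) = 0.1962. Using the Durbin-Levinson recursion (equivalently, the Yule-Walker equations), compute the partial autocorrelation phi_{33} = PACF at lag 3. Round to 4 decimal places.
\phi_{33} = -0.1209

The PACF at lag k is phi_{kk}, the last component of the solution
to the Yule-Walker system G_k phi = r_k where
  (G_k)_{ij} = rho(|i - j|), (r_k)_i = rho(i), i,j = 1..k.
Equivalently, Durbin-Levinson gives phi_{kk} iteratively:
  phi_{11} = rho(1)
  phi_{kk} = [rho(k) - sum_{j=1..k-1} phi_{k-1,j} rho(k-j)]
            / [1 - sum_{j=1..k-1} phi_{k-1,j} rho(j)],
  phi_{k,j} = phi_{k-1,j} - phi_{kk} phi_{k-1,k-j},  j = 1..k-1.
Step k = 1:
  phi_11 = rho(1) = 0.5257.
Step k = 2:
  phi_22 = [rho(2) - phi_11 rho(1)] / [1 - phi_11 rho(1)] = [0.4188 - (0.5257)(0.5257)] / [1 - (0.5257)(0.5257)]
         = 0.14243951 / 0.72363951 = 0.196838.
  Update: phi_21 = phi_11 - phi_22 phi_11 = 0.5257 - (0.196838)(0.5257) = 0.422222.
Step k = 3:
  phi_33 = [rho(3) - phi_21 rho(2) - phi_22 rho(1)] / [1 - phi_21 rho(1) - phi_22 rho(2)]
    numerator   = 0.1962 - (0.422222)(0.4188) - (0.196838)(0.5257) = -0.08410432
    denominator = 1 - (0.422222)(0.5257) - (0.196838)(0.4188) = 0.69560205
  phi_33 = -0.08410432 / 0.69560205 = -0.1209.
Therefore phi_{33} = -0.1209.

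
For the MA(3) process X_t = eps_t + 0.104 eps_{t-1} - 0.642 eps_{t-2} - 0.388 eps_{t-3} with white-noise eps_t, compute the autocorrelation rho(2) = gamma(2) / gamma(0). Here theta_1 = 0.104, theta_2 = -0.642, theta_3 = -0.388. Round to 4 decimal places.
\rho(2) = -0.4336

For an MA(q) process with theta_0 = 1, the autocovariance is
  gamma(k) = sigma^2 * sum_{i=0..q-k} theta_i * theta_{i+k},
and rho(k) = gamma(k) / gamma(0). Sigma^2 cancels.
  numerator   = (1)*(-0.642) + (0.104)*(-0.388) = -0.682352.
  denominator = (1)^2 + (0.104)^2 + (-0.642)^2 + (-0.388)^2 = 1.573524.
  rho(2) = -0.682352 / 1.573524 = -0.4336.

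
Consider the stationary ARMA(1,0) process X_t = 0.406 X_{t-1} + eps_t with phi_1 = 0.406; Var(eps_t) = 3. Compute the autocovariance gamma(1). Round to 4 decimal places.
\gamma(1) = 1.4584

Multiply the model equation by X_{t-k} and take expectations. With theta_0 = psi_0 = 1 and psi_j the MA(infinity) weights, this gives
  gamma(k) - sum_i phi_i gamma(k-i) = c_k,
  c_k = sigma^2 * sum_{j=k..q} theta_j psi_{j-k}   (c_k = 0 for k > q),
using gamma(-m) = gamma(m).
Pure AR (q = 0): c_0 = sigma^2 = 3, c_k = 0 for k >= 1.
Equations for k = 0 and k = 1 (AR order 1):
  gamma(0) = phi_1 gamma(1) + c_0
  gamma(1) = phi_1 gamma(0) + c_1
Substituting the second into the first: gamma(0) (1 - phi_1^2) = c_0 + phi_1 c_1, so
  gamma(0) = c_0 / (1 - phi_1^2) = 3 / (1 - (0.406)^2) = 3 / 0.835164 = 3.592109.
  gamma(1) = phi_1 gamma(0) = (0.406)(3.592109) = 1.458396.
Therefore gamma(1) = 1.4584 (to 4 decimal places).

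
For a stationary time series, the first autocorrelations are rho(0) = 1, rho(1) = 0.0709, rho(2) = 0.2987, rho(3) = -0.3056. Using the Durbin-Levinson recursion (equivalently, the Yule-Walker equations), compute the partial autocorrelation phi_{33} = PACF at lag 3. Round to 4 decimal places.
\phi_{33} = -0.3759

The PACF at lag k is phi_{kk}, the last component of the solution
to the Yule-Walker system G_k phi = r_k where
  (G_k)_{ij} = rho(|i - j|), (r_k)_i = rho(i), i,j = 1..k.
Equivalently, Durbin-Levinson gives phi_{kk} iteratively:
  phi_{11} = rho(1)
  phi_{kk} = [rho(k) - sum_{j=1..k-1} phi_{k-1,j} rho(k-j)]
            / [1 - sum_{j=1..k-1} phi_{k-1,j} rho(j)],
  phi_{k,j} = phi_{k-1,j} - phi_{kk} phi_{k-1,k-j},  j = 1..k-1.
Step k = 1:
  phi_11 = rho(1) = 0.0709.
Step k = 2:
  phi_22 = [rho(2) - phi_11 rho(1)] / [1 - phi_11 rho(1)] = [0.2987 - (0.0709)(0.0709)] / [1 - (0.0709)(0.0709)]
         = 0.29367319 / 0.99497319 = 0.295157.
  Update: phi_21 = phi_11 - phi_22 phi_11 = 0.0709 - (0.295157)(0.0709) = 0.049973.
Step k = 3:
  phi_33 = [rho(3) - phi_21 rho(2) - phi_22 rho(1)] / [1 - phi_21 rho(1) - phi_22 rho(2)]
    numerator   = -0.3056 - (0.049973)(0.2987) - (0.295157)(0.0709) = -0.34145367
    denominator = 1 - (0.049973)(0.0709) - (0.295157)(0.2987) = 0.90829353
  phi_33 = -0.34145367 / 0.90829353 = -0.3759.
Therefore phi_{33} = -0.3759.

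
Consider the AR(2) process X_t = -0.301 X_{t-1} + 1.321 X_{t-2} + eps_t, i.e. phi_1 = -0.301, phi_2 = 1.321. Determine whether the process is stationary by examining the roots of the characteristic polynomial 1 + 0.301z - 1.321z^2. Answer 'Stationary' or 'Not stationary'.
\text{Not stationary}

The AR(p) characteristic polynomial is P(z) = 1 + 0.301z - 1.321z^2.
Stationarity requires all roots to lie outside the unit circle, i.e. |z| > 1 for every root.
Set 1 + (0.301) z + (-1.321) z^2 = 0, i.e. a z^2 + b z + c = 0 with a = -1.321, b = 0.301, c = 1.
Discriminant D = b^2 - 4ac = (0.301)^2 - 4*(-1.321)*1 = 0.090601 - (-5.284) = 5.374601.
D >= 0, so the roots are real: z = (-b +/- sqrt(D)) / (2a) = (-0.301 +/- 2.318319) / (-2.642).
  z_1 = (-0.301 + 2.318319) / (-2.642) = -0.7636,   |z_1| = 0.7636.
  z_2 = (-0.301 - 2.318319) / (-2.642) = 0.9914,   |z_2| = 0.9914.
Moduli of all roots: 0.7636, 0.9914.
All moduli strictly greater than 1? No.
Verdict: Not stationary.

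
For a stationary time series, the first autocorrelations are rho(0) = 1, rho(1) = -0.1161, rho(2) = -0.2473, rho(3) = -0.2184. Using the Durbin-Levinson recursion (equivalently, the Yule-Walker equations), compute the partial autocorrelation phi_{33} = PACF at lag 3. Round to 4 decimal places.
\phi_{33} = -0.3110

The PACF at lag k is phi_{kk}, the last component of the solution
to the Yule-Walker system G_k phi = r_k where
  (G_k)_{ij} = rho(|i - j|), (r_k)_i = rho(i), i,j = 1..k.
Equivalently, Durbin-Levinson gives phi_{kk} iteratively:
  phi_{11} = rho(1)
  phi_{kk} = [rho(k) - sum_{j=1..k-1} phi_{k-1,j} rho(k-j)]
            / [1 - sum_{j=1..k-1} phi_{k-1,j} rho(j)],
  phi_{k,j} = phi_{k-1,j} - phi_{kk} phi_{k-1,k-j},  j = 1..k-1.
Step k = 1:
  phi_11 = rho(1) = -0.1161.
Step k = 2:
  phi_22 = [rho(2) - phi_11 rho(1)] / [1 - phi_11 rho(1)] = [-0.2473 - (-0.1161)(-0.1161)] / [1 - (-0.1161)(-0.1161)]
         = -0.26077921 / 0.98652079 = -0.264342.
  Update: phi_21 = phi_11 - phi_22 phi_11 = -0.1161 - (-0.264342)(-0.1161) = -0.14679.
Step k = 3:
  phi_33 = [rho(3) - phi_21 rho(2) - phi_22 rho(1)] / [1 - phi_21 rho(1) - phi_22 rho(2)]
    numerator   = -0.2184 - (-0.14679)(-0.2473) - (-0.264342)(-0.1161) = -0.28539135
    denominator = 1 - (-0.14679)(-0.1161) - (-0.264342)(-0.2473) = 0.9175858
  phi_33 = -0.28539135 / 0.9175858 = -0.311.
Therefore phi_{33} = -0.3110.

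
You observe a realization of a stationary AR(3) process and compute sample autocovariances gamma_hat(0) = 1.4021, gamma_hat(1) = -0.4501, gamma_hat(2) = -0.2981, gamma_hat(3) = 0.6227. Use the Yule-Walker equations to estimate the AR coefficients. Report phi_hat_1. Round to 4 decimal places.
\hat\phi_{1} = -0.3270

The Yule-Walker equations for an AR(p) process read, in matrix form,
  Gamma_p phi = r_p,   with   (Gamma_p)_{ij} = gamma(|i - j|),
                       (r_p)_i = gamma(i),   i,j = 1..p.
Substitute the sample gammas (Toeplitz matrix and right-hand side of size 3):
  Gamma_p = [[1.4021, -0.4501, -0.2981], [-0.4501, 1.4021, -0.4501], [-0.2981, -0.4501, 1.4021]]
  r_p     = [-0.4501, -0.2981, 0.6227]
Written out (R1..R3):
  (R1) 1.4021 phi_1 - 0.4501 phi_2 - 0.2981 phi_3 = -0.4501
  (R2) -0.4501 phi_1 + 1.4021 phi_2 - 0.4501 phi_3 = -0.2981
  (R3) -0.2981 phi_1 - 0.4501 phi_2 + 1.4021 phi_3 = 0.6227
Gaussian elimination:
  R2 <- R2 - (-0.4501/1.4021) R1 = R2 - (-0.321018) R1:  1.25761 phi_2 - 0.545796 phi_3 = -0.44259
  R3 <- R3 - (-0.2981/1.4021) R1 = R3 - (-0.21261) R1:  -0.545796 phi_2 + 1.338721 phi_3 = 0.527004
  R3 <- R3 - (-0.545796/1.25761) R2 = R3 - (-0.433994) R2:  1.101849 phi_3 = 0.334923
Back-substitution:
  phi_hat_3 = 0.334923 / 1.101849 = 0.303964
  phi_hat_2 = (-0.44259 - (-0.545796)(0.303964)) / 1.25761 = -0.220011
  phi_hat_1 = (-0.4501 - (-0.4501)(-0.220011) - (-0.2981)(0.303964)) / 1.4021 = -0.32702
So phi_hat = [-0.3270, -0.2200, 0.3040].
Therefore phi_hat_1 = -0.3270.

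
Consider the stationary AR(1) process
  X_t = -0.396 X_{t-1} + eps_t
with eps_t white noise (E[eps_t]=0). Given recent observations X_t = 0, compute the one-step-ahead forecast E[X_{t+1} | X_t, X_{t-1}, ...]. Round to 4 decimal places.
E[X_{t+1} \mid \mathcal F_t] = 0.0000

For an AR(p) model X_t = c + sum_i phi_i X_{t-i} + eps_t, the
one-step-ahead conditional mean is
  E[X_{t+1} | X_t, ...] = c + sum_i phi_i X_{t+1-i}.
Substitute known values:
  E[X_{t+1} | ...] = (-0.396) * (0)
                   = 0.0000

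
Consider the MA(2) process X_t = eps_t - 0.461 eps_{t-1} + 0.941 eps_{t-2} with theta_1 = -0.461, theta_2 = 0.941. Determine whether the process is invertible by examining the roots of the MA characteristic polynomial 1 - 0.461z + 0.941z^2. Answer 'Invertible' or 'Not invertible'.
\text{Invertible}

The MA(q) characteristic polynomial is P(z) = 1 - 0.461z + 0.941z^2.
Invertibility requires all roots to lie outside the unit circle, i.e. |z| > 1 for every root.
Set 1 + (-0.461) z + (0.941) z^2 = 0, i.e. a z^2 + b z + c = 0 with a = 0.941, b = -0.461, c = 1.
Discriminant D = b^2 - 4ac = (-0.461)^2 - 4*(0.941)*1 = 0.212521 - (3.764) = -3.551479.
D < 0, so the roots are the complex-conjugate pair z = (-b +/- i sqrt(-D)) / (2a) = 0.245 +/- 1.0013i.
For a conjugate pair |z|^2 = z * conj(z) = (product of roots) = c/a = 1/(0.941) = 1.062699, so |z| = sqrt(1.062699) = 1.0309 for both roots.
Moduli of all roots: 1.0309, 1.0309.
All moduli strictly greater than 1? Yes.
Verdict: Invertible.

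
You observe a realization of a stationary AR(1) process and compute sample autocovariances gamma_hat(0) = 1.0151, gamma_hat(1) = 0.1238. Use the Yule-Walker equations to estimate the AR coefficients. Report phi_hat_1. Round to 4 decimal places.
\hat\phi_{1} = 0.1220

The Yule-Walker equations for an AR(p) process read, in matrix form,
  Gamma_p phi = r_p,   with   (Gamma_p)_{ij} = gamma(|i - j|),
                       (r_p)_i = gamma(i),   i,j = 1..p.
Substitute the sample gammas (Toeplitz matrix and right-hand side of size 1):
  Gamma_p = [[1.0151]]
  r_p     = [0.1238]
With p = 1 this is the single equation gamma(0) phi_1 = gamma(1):
  phi_hat_1 = gamma(1) / gamma(0) = 0.1238 / 1.0151 = 0.1220.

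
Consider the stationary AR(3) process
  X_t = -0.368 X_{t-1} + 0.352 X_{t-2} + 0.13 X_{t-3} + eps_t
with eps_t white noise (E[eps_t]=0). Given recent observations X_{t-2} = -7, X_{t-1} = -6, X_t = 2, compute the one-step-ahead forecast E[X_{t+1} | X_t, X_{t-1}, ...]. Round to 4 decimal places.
E[X_{t+1} \mid \mathcal F_t] = -3.7580

For an AR(p) model X_t = c + sum_i phi_i X_{t-i} + eps_t, the
one-step-ahead conditional mean is
  E[X_{t+1} | X_t, ...] = c + sum_i phi_i X_{t+1-i}.
Substitute known values:
  E[X_{t+1} | ...] = (-0.368) * (2) + (0.352) * (-6) + (0.13) * (-7)
                   = -3.7580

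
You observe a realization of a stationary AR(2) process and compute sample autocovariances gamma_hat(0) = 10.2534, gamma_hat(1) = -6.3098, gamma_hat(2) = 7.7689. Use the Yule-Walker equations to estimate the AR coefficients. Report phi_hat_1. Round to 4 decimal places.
\hat\phi_{1} = -0.2400

The Yule-Walker equations for an AR(p) process read, in matrix form,
  Gamma_p phi = r_p,   with   (Gamma_p)_{ij} = gamma(|i - j|),
                       (r_p)_i = gamma(i),   i,j = 1..p.
Substitute the sample gammas (Toeplitz matrix and right-hand side of size 2):
  Gamma_p = [[10.2534, -6.3098], [-6.3098, 10.2534]]
  r_p     = [-6.3098, 7.7689]
Written out:
  10.2534 phi_1 - 6.3098 phi_2 = -6.3098
  -6.3098 phi_1 + 10.2534 phi_2 = 7.7689
Solve by Cramer's rule:
  det = gamma(0)^2 - gamma(1)^2 = (10.2534)^2 - (-6.3098)^2 = 105.13221156 - 39.81357604 = 65.31863552
  phi_hat_1 = [gamma(1) gamma(0) - gamma(1) gamma(2)] / det = [(-6.3098)(10.2534) - (-6.3098)(7.7689)] / 65.31863552 = -15.6766981 / 65.31863552 = -0.24
  phi_hat_2 = [gamma(0) gamma(2) - gamma(1)^2] / det = [(10.2534)(7.7689) - (-6.3098)^2] / 65.31863552 = 39.84406322 / 65.31863552 = 0.61
So phi_hat = [-0.2400, 0.6100].
Therefore phi_hat_1 = -0.2400.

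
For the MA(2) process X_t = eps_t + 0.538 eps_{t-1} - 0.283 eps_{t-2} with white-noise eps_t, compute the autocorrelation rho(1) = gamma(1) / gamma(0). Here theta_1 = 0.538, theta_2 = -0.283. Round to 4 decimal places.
\rho(1) = 0.2817

For an MA(q) process with theta_0 = 1, the autocovariance is
  gamma(k) = sigma^2 * sum_{i=0..q-k} theta_i * theta_{i+k},
and rho(k) = gamma(k) / gamma(0). Sigma^2 cancels.
  numerator   = (1)*(0.538) + (0.538)*(-0.283) = 0.385746.
  denominator = (1)^2 + (0.538)^2 + (-0.283)^2 = 1.369533.
  rho(1) = 0.385746 / 1.369533 = 0.2817.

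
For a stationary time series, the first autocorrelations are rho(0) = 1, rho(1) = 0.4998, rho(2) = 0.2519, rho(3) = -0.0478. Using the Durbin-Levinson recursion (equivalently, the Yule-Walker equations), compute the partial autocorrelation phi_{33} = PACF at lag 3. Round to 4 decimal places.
\phi_{33} = -0.2329

The PACF at lag k is phi_{kk}, the last component of the solution
to the Yule-Walker system G_k phi = r_k where
  (G_k)_{ij} = rho(|i - j|), (r_k)_i = rho(i), i,j = 1..k.
Equivalently, Durbin-Levinson gives phi_{kk} iteratively:
  phi_{11} = rho(1)
  phi_{kk} = [rho(k) - sum_{j=1..k-1} phi_{k-1,j} rho(k-j)]
            / [1 - sum_{j=1..k-1} phi_{k-1,j} rho(j)],
  phi_{k,j} = phi_{k-1,j} - phi_{kk} phi_{k-1,k-j},  j = 1..k-1.
Step k = 1:
  phi_11 = rho(1) = 0.4998.
Step k = 2:
  phi_22 = [rho(2) - phi_11 rho(1)] / [1 - phi_11 rho(1)] = [0.2519 - (0.4998)(0.4998)] / [1 - (0.4998)(0.4998)]
         = 0.00209996 / 0.75019996 = 0.002799.
  Update: phi_21 = phi_11 - phi_22 phi_11 = 0.4998 - (0.002799)(0.4998) = 0.498401.
Step k = 3:
  phi_33 = [rho(3) - phi_21 rho(2) - phi_22 rho(1)] / [1 - phi_21 rho(1) - phi_22 rho(2)]
    numerator   = -0.0478 - (0.498401)(0.2519) - (0.002799)(0.4998) = -0.17474624
    denominator = 1 - (0.498401)(0.4998) - (0.002799)(0.2519) = 0.75019408
  phi_33 = -0.17474624 / 0.75019408 = -0.2329.
Therefore phi_{33} = -0.2329.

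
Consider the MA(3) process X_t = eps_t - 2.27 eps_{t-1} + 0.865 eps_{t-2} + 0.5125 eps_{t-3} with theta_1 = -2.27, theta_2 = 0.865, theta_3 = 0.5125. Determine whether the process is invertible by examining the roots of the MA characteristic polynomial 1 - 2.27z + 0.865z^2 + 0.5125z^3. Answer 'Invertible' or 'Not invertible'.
\text{Not invertible}

The MA(q) characteristic polynomial is P(z) = 1 - 2.27z + 0.865z^2 + 0.5125z^3.
Invertibility requires all roots to lie outside the unit circle, i.e. |z| > 1 for every root.
Degree 3: look for a simple real root z0 first, then factor out (1 - z/z0) and solve the remaining quadratic.
Testing z0 = 0.8: P(0.8) = 1 + (-2.27)(0.8) + (0.865)(0.8)^2 + (0.5125)(0.8)^3
  = 1 + (-1.816) + (0.5536) + (0.2624) = 0.  So z_0 = 0.8 is a root, |z_0| = 0.8.
Divide out the factor (1 - 1.25 z) = (1 - z/z0) (since 1/z0 = 1.25):
  P(z) = (1 - 1.25 z)(1 + (-1.02) z + (-0.41) z^2)
  [check: z-coef -1.02 - (1.25) = -2.27; z^2-coef -0.41 - (1.25)(-1.02) = 0.865; z^3-coef -(1.25)(-0.41) = 0.5125.]
Remaining roots from the quadratic factor 1 + (-1.02) z + (-0.41) z^2:
  Set 1 + (-1.02) z + (-0.41) z^2 = 0, i.e. a z^2 + b z + c = 0 with a = -0.41, b = -1.02, c = 1.
  Discriminant D = b^2 - 4ac = (-1.02)^2 - 4*(-0.41)*1 = 1.0404 - (-1.64) = 2.6804.
  D >= 0, so the roots are real: z = (-b +/- sqrt(D)) / (2a) = (1.02 +/- 1.637193) / (-0.82).
    z_1 = (1.02 + 1.637193) / (-0.82) = -3.2405,   |z_1| = 3.2405.
    z_2 = (1.02 - 1.637193) / (-0.82) = 0.7527,   |z_2| = 0.7527.
Moduli of all roots: 0.8000, 3.2405, 0.7527.
All moduli strictly greater than 1? No.
Verdict: Not invertible.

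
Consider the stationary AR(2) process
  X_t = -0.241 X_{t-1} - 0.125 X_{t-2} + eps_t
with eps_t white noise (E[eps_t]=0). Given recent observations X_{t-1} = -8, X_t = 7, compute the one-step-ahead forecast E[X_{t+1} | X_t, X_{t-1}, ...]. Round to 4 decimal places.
E[X_{t+1} \mid \mathcal F_t] = -0.6870

For an AR(p) model X_t = c + sum_i phi_i X_{t-i} + eps_t, the
one-step-ahead conditional mean is
  E[X_{t+1} | X_t, ...] = c + sum_i phi_i X_{t+1-i}.
Substitute known values:
  E[X_{t+1} | ...] = (-0.241) * (7) + (-0.125) * (-8)
                   = -0.6870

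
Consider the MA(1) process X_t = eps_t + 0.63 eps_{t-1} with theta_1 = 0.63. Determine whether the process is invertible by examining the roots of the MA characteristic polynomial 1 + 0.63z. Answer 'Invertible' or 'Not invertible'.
\text{Invertible}

The MA(q) characteristic polynomial is P(z) = 1 + 0.63z.
Invertibility requires all roots to lie outside the unit circle, i.e. |z| > 1 for every root.
This is linear in z: 1 + (0.63) z = 0  =>  z = -1/(0.63) = -1.587302,  |z| = 1.587302.
Moduli of all roots: 1.5873.
All moduli strictly greater than 1? Yes.
Verdict: Invertible.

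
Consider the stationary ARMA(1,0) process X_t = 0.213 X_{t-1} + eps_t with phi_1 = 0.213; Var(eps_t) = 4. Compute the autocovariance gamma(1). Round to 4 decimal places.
\gamma(1) = 0.8925

Multiply the model equation by X_{t-k} and take expectations. With theta_0 = psi_0 = 1 and psi_j the MA(infinity) weights, this gives
  gamma(k) - sum_i phi_i gamma(k-i) = c_k,
  c_k = sigma^2 * sum_{j=k..q} theta_j psi_{j-k}   (c_k = 0 for k > q),
using gamma(-m) = gamma(m).
Pure AR (q = 0): c_0 = sigma^2 = 4, c_k = 0 for k >= 1.
Equations for k = 0 and k = 1 (AR order 1):
  gamma(0) = phi_1 gamma(1) + c_0
  gamma(1) = phi_1 gamma(0) + c_1
Substituting the second into the first: gamma(0) (1 - phi_1^2) = c_0 + phi_1 c_1, so
  gamma(0) = c_0 / (1 - phi_1^2) = 4 / (1 - (0.213)^2) = 4 / 0.954631 = 4.190101.
  gamma(1) = phi_1 gamma(0) = (0.213)(4.190101) = 0.892491.
Therefore gamma(1) = 0.8925 (to 4 decimal places).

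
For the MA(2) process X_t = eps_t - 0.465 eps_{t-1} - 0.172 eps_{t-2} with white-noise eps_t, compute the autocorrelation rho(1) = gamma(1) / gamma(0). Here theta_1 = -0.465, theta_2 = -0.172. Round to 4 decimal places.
\rho(1) = -0.3091

For an MA(q) process with theta_0 = 1, the autocovariance is
  gamma(k) = sigma^2 * sum_{i=0..q-k} theta_i * theta_{i+k},
and rho(k) = gamma(k) / gamma(0). Sigma^2 cancels.
  numerator   = (1)*(-0.465) + (-0.465)*(-0.172) = -0.38502.
  denominator = (1)^2 + (-0.465)^2 + (-0.172)^2 = 1.245809.
  rho(1) = -0.38502 / 1.245809 = -0.3091.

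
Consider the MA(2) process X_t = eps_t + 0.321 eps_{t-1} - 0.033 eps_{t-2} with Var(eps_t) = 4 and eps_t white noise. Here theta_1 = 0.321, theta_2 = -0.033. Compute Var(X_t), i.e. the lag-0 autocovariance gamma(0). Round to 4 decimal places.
\gamma(0) = 4.4165

For an MA(q) process X_t = eps_t + sum_i theta_i eps_{t-i} with
Var(eps_t) = sigma^2, the variance is
  gamma(0) = sigma^2 * (1 + sum_i theta_i^2).
  sum_i theta_i^2 = (0.321)^2 + (-0.033)^2 = 0.103041 + 0.001089 = 0.10413.
  gamma(0) = 4 * (1 + 0.10413) = 4 * 1.10413 = 4.41652, which rounds to 4.4165.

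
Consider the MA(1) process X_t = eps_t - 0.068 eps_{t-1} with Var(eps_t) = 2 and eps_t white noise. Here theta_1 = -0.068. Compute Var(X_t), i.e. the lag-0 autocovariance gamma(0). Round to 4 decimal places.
\gamma(0) = 2.0092

For an MA(q) process X_t = eps_t + sum_i theta_i eps_{t-i} with
Var(eps_t) = sigma^2, the variance is
  gamma(0) = sigma^2 * (1 + sum_i theta_i^2).
  sum_i theta_i^2 = (-0.068)^2 = 0.004624.
  gamma(0) = 2 * (1 + 0.004624) = 2 * 1.004624 = 2.009248, which rounds to 2.0092.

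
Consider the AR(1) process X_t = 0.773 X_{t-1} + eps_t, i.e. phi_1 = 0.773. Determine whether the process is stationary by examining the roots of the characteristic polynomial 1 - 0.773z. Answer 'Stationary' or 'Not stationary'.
\text{Stationary}

The AR(p) characteristic polynomial is P(z) = 1 - 0.773z.
Stationarity requires all roots to lie outside the unit circle, i.e. |z| > 1 for every root.
This is linear in z: 1 + (-0.773) z = 0  =>  z = -1/(-0.773) = 1.293661,  |z| = 1.293661.
Moduli of all roots: 1.2937.
All moduli strictly greater than 1? Yes.
Verdict: Stationary.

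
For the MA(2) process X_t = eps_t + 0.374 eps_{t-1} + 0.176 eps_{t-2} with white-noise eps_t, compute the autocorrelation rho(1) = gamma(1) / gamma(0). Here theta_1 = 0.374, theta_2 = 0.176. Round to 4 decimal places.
\rho(1) = 0.3756

For an MA(q) process with theta_0 = 1, the autocovariance is
  gamma(k) = sigma^2 * sum_{i=0..q-k} theta_i * theta_{i+k},
and rho(k) = gamma(k) / gamma(0). Sigma^2 cancels.
  numerator   = (1)*(0.374) + (0.374)*(0.176) = 0.439824.
  denominator = (1)^2 + (0.374)^2 + (0.176)^2 = 1.170852.
  rho(1) = 0.439824 / 1.170852 = 0.3756.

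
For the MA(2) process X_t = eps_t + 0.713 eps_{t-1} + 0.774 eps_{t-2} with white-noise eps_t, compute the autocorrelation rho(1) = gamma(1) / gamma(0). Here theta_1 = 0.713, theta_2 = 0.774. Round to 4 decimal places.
\rho(1) = 0.6002

For an MA(q) process with theta_0 = 1, the autocovariance is
  gamma(k) = sigma^2 * sum_{i=0..q-k} theta_i * theta_{i+k},
and rho(k) = gamma(k) / gamma(0). Sigma^2 cancels.
  numerator   = (1)*(0.713) + (0.713)*(0.774) = 1.264862.
  denominator = (1)^2 + (0.713)^2 + (0.774)^2 = 2.107445.
  rho(1) = 1.264862 / 2.107445 = 0.6002.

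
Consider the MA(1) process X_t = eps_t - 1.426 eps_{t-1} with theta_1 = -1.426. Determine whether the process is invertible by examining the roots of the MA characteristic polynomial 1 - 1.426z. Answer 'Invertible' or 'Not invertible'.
\text{Not invertible}

The MA(q) characteristic polynomial is P(z) = 1 - 1.426z.
Invertibility requires all roots to lie outside the unit circle, i.e. |z| > 1 for every root.
This is linear in z: 1 + (-1.426) z = 0  =>  z = -1/(-1.426) = 0.701262,  |z| = 0.701262.
Moduli of all roots: 0.7013.
All moduli strictly greater than 1? No.
Verdict: Not invertible.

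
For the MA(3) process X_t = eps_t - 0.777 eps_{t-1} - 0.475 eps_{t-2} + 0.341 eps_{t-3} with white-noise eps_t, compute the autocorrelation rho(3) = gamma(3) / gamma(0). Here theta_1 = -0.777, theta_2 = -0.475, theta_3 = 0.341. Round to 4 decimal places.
\rho(3) = 0.1753

For an MA(q) process with theta_0 = 1, the autocovariance is
  gamma(k) = sigma^2 * sum_{i=0..q-k} theta_i * theta_{i+k},
and rho(k) = gamma(k) / gamma(0). Sigma^2 cancels.
  numerator   = (1)*(0.341) = 0.341.
  denominator = (1)^2 + (-0.777)^2 + (-0.475)^2 + (0.341)^2 = 1.945635.
  rho(3) = 0.341 / 1.945635 = 0.1753.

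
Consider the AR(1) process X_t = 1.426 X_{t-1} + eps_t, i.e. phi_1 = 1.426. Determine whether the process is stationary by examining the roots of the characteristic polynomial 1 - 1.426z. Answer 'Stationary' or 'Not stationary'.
\text{Not stationary}

The AR(p) characteristic polynomial is P(z) = 1 - 1.426z.
Stationarity requires all roots to lie outside the unit circle, i.e. |z| > 1 for every root.
This is linear in z: 1 + (-1.426) z = 0  =>  z = -1/(-1.426) = 0.701262,  |z| = 0.701262.
Moduli of all roots: 0.7013.
All moduli strictly greater than 1? No.
Verdict: Not stationary.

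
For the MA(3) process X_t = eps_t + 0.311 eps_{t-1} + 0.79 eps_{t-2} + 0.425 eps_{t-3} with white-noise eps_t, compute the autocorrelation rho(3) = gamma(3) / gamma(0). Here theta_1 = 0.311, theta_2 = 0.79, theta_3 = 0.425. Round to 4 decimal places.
\rho(3) = 0.2235

For an MA(q) process with theta_0 = 1, the autocovariance is
  gamma(k) = sigma^2 * sum_{i=0..q-k} theta_i * theta_{i+k},
and rho(k) = gamma(k) / gamma(0). Sigma^2 cancels.
  numerator   = (1)*(0.425) = 0.425.
  denominator = (1)^2 + (0.311)^2 + (0.79)^2 + (0.425)^2 = 1.901446.
  rho(3) = 0.425 / 1.901446 = 0.2235.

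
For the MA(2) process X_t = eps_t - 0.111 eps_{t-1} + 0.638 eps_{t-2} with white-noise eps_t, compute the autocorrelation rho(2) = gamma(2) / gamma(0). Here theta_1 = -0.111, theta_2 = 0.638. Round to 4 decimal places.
\rho(2) = 0.4495

For an MA(q) process with theta_0 = 1, the autocovariance is
  gamma(k) = sigma^2 * sum_{i=0..q-k} theta_i * theta_{i+k},
and rho(k) = gamma(k) / gamma(0). Sigma^2 cancels.
  numerator   = (1)*(0.638) = 0.638.
  denominator = (1)^2 + (-0.111)^2 + (0.638)^2 = 1.419365.
  rho(2) = 0.638 / 1.419365 = 0.4495.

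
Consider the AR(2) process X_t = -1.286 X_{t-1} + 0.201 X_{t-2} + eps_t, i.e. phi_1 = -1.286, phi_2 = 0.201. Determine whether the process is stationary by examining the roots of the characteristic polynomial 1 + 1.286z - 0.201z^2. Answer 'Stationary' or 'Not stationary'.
\text{Not stationary}

The AR(p) characteristic polynomial is P(z) = 1 + 1.286z - 0.201z^2.
Stationarity requires all roots to lie outside the unit circle, i.e. |z| > 1 for every root.
Set 1 + (1.286) z + (-0.201) z^2 = 0, i.e. a z^2 + b z + c = 0 with a = -0.201, b = 1.286, c = 1.
Discriminant D = b^2 - 4ac = (1.286)^2 - 4*(-0.201)*1 = 1.653796 - (-0.804) = 2.457796.
D >= 0, so the roots are real: z = (-b +/- sqrt(D)) / (2a) = (-1.286 +/- 1.567736) / (-0.402).
  z_1 = (-1.286 + 1.567736) / (-0.402) = -0.7008,   |z_1| = 0.7008.
  z_2 = (-1.286 - 1.567736) / (-0.402) = 7.0988,   |z_2| = 7.0988.
Moduli of all roots: 0.7008, 7.0988.
All moduli strictly greater than 1? No.
Verdict: Not stationary.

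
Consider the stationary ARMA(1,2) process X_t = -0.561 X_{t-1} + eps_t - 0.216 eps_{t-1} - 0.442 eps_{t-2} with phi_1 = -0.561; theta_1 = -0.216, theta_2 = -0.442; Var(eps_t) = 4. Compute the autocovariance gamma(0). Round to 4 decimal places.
\gamma(0) = 6.4151

Multiply the model equation by X_{t-k} and take expectations. With theta_0 = psi_0 = 1 and psi_j the MA(infinity) weights, this gives
  gamma(k) - sum_i phi_i gamma(k-i) = c_k,
  c_k = sigma^2 * sum_{j=k..q} theta_j psi_{j-k}   (c_k = 0 for k > q),
using gamma(-m) = gamma(m).
psi-weights needed (psi_j = theta_j + sum_i phi_i psi_{j-i}):
  psi_1 = theta_1 + phi_1 = -0.216 + (-0.561) = -0.777
  psi_2 = theta_2 + phi_1 psi_1 = -0.442 + (-0.561)(-0.777) = -0.006103
Right-hand sides:
  c_0 = sigma^2 (1 + theta_1 psi_1 + theta_2 psi_2) = 4 * (1 + (-0.216)(-0.777) + (-0.442)(-0.006103)) = 4 * 1.17053 = 4.682118
  c_1 = sigma^2 (theta_1 + theta_2 psi_1) = 4 * (-0.216 + (-0.442)(-0.777)) = 0.509736
  c_2 = sigma^2 theta_2 = 4 * (-0.442) = -1.768
Equations for k = 0 and k = 1 (AR order 1):
  gamma(0) = phi_1 gamma(1) + c_0
  gamma(1) = phi_1 gamma(0) + c_1
Substituting the second into the first: gamma(0) (1 - phi_1^2) = c_0 + phi_1 c_1, so
  gamma(0) = (c_0 + phi_1 c_1) / (1 - phi_1^2) = (4.682118 + (-0.561)(0.509736)) / (1 - (-0.561)^2) = 4.396156 / 0.685279 = 6.415133.
Therefore gamma(0) = 6.4151 (to 4 decimal places).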